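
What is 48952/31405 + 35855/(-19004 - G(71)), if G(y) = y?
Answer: -1538135/4792403 ≈ -0.32095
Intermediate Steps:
48952/31405 + 35855/(-19004 - G(71)) = 48952/31405 + 35855/(-19004 - 1*71) = 48952*(1/31405) + 35855/(-19004 - 71) = 48952/31405 + 35855/(-19075) = 48952/31405 + 35855*(-1/19075) = 48952/31405 - 7171/3815 = -1538135/4792403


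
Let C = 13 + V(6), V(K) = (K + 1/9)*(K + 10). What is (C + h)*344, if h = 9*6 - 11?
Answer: 476096/9 ≈ 52900.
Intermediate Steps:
V(K) = (10 + K)*(1/9 + K) (V(K) = (K + 1/9)*(10 + K) = (1/9 + K)*(10 + K) = (10 + K)*(1/9 + K))
C = 997/9 (C = 13 + (10/9 + 6**2 + (91/9)*6) = 13 + (10/9 + 36 + 182/3) = 13 + 880/9 = 997/9 ≈ 110.78)
h = 43 (h = 54 - 11 = 43)
(C + h)*344 = (997/9 + 43)*344 = (1384/9)*344 = 476096/9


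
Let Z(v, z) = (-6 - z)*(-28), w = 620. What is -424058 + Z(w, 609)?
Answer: -406838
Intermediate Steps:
Z(v, z) = 168 + 28*z
-424058 + Z(w, 609) = -424058 + (168 + 28*609) = -424058 + (168 + 17052) = -424058 + 17220 = -406838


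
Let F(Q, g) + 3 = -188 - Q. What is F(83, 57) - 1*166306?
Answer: -166580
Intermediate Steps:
F(Q, g) = -191 - Q (F(Q, g) = -3 + (-188 - Q) = -191 - Q)
F(83, 57) - 1*166306 = (-191 - 1*83) - 1*166306 = (-191 - 83) - 166306 = -274 - 166306 = -166580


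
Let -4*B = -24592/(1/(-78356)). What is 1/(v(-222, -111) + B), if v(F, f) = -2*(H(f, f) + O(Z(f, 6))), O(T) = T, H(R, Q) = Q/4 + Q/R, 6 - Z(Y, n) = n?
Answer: -2/963465269 ≈ -2.0758e-9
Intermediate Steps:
Z(Y, n) = 6 - n
H(R, Q) = Q/4 + Q/R (H(R, Q) = Q*(¼) + Q/R = Q/4 + Q/R)
v(F, f) = -2 - f/2 (v(F, f) = -2*((f/4 + f/f) + (6 - 1*6)) = -2*((f/4 + 1) + (6 - 6)) = -2*((1 + f/4) + 0) = -2*(1 + f/4) = -2 - f/2)
B = -481732688 (B = -(-6148)/(1/(-78356)) = -(-6148)/(-1/78356) = -(-6148)*(-78356) = -¼*1926930752 = -481732688)
1/(v(-222, -111) + B) = 1/((-2 - ½*(-111)) - 481732688) = 1/((-2 + 111/2) - 481732688) = 1/(107/2 - 481732688) = 1/(-963465269/2) = -2/963465269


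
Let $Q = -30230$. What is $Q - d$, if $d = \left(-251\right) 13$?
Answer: $-26967$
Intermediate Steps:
$d = -3263$
$Q - d = -30230 - -3263 = -30230 + 3263 = -26967$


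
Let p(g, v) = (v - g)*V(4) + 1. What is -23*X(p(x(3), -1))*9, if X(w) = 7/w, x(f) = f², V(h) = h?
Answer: 483/13 ≈ 37.154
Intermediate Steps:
p(g, v) = 1 - 4*g + 4*v (p(g, v) = (v - g)*4 + 1 = (-4*g + 4*v) + 1 = 1 - 4*g + 4*v)
-23*X(p(x(3), -1))*9 = -161/(1 - 4*3² + 4*(-1))*9 = -161/(1 - 4*9 - 4)*9 = -161/(1 - 36 - 4)*9 = -161/(-39)*9 = -161*(-1)/39*9 = -23*(-7/39)*9 = (161/39)*9 = 483/13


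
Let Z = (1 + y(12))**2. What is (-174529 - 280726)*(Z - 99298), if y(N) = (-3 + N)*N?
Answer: 39797026335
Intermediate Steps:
y(N) = N*(-3 + N)
Z = 11881 (Z = (1 + 12*(-3 + 12))**2 = (1 + 12*9)**2 = (1 + 108)**2 = 109**2 = 11881)
(-174529 - 280726)*(Z - 99298) = (-174529 - 280726)*(11881 - 99298) = -455255*(-87417) = 39797026335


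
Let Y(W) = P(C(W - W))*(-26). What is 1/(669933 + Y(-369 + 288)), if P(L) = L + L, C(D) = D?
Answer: 1/669933 ≈ 1.4927e-6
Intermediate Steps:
P(L) = 2*L
Y(W) = 0 (Y(W) = (2*(W - W))*(-26) = (2*0)*(-26) = 0*(-26) = 0)
1/(669933 + Y(-369 + 288)) = 1/(669933 + 0) = 1/669933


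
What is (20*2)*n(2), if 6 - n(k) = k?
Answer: 160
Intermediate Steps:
n(k) = 6 - k
(20*2)*n(2) = (20*2)*(6 - 1*2) = 40*(6 - 2) = 40*4 = 160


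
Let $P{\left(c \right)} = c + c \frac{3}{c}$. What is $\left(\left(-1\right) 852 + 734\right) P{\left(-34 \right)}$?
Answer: $3658$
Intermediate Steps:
$P{\left(c \right)} = 3 + c$ ($P{\left(c \right)} = c + 3 = 3 + c$)
$\left(\left(-1\right) 852 + 734\right) P{\left(-34 \right)} = \left(\left(-1\right) 852 + 734\right) \left(3 - 34\right) = \left(-852 + 734\right) \left(-31\right) = \left(-118\right) \left(-31\right) = 3658$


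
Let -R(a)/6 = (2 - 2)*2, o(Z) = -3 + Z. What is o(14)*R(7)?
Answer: 0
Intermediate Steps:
R(a) = 0 (R(a) = -6*(2 - 2)*2 = -0*2 = -6*0 = 0)
o(14)*R(7) = (-3 + 14)*0 = 11*0 = 0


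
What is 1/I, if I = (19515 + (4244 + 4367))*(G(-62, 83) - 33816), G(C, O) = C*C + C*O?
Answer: -1/987728868 ≈ -1.0124e-9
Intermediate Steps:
G(C, O) = C**2 + C*O
I = -987728868 (I = (19515 + (4244 + 4367))*(-62*(-62 + 83) - 33816) = (19515 + 8611)*(-62*21 - 33816) = 28126*(-1302 - 33816) = 28126*(-35118) = -987728868)
1/I = 1/(-987728868) = -1/987728868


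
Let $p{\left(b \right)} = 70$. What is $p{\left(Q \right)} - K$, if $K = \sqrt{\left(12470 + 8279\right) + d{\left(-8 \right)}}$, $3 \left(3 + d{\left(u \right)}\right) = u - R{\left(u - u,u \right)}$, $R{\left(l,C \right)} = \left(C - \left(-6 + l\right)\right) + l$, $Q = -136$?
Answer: $70 - 2 \sqrt{5186} \approx -74.028$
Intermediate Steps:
$R{\left(l,C \right)} = 6 + C$ ($R{\left(l,C \right)} = \left(6 + C - l\right) + l = 6 + C$)
$d{\left(u \right)} = -5$ ($d{\left(u \right)} = -3 + \frac{u - \left(6 + u\right)}{3} = -3 + \frac{1}{3} \left(-6\right) = -3 - 2 = -5$)
$K = 2 \sqrt{5186}$ ($K = \sqrt{\left(12470 + 8279\right) - 5} = \sqrt{20749 - 5} = \sqrt{20744} = 2 \sqrt{5186} \approx 144.03$)
$p{\left(Q \right)} - K = 70 - 2 \sqrt{5186}$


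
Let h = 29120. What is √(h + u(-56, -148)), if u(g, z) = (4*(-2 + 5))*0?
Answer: 8*√455 ≈ 170.65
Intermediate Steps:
u(g, z) = 0 (u(g, z) = (4*3)*0 = 12*0 = 0)
√(h + u(-56, -148)) = √(29120 + 0) = √29120 = 8*√455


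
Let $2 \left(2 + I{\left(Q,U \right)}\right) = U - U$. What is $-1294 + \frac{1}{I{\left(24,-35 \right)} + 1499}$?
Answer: $- \frac{1937117}{1497} \approx -1294.0$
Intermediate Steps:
$I{\left(Q,U \right)} = -2$ ($I{\left(Q,U \right)} = -2 + \frac{U - U}{2} = -2 + \frac{1}{2} \cdot 0 = -2 + 0 = -2$)
$-1294 + \frac{1}{I{\left(24,-35 \right)} + 1499} = -1294 + \frac{1}{-2 + 1499} = -1294 + \frac{1}{1497} = - \frac{1937117}{1497}$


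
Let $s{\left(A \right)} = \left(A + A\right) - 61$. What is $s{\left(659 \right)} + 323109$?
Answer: $324366$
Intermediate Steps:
$s{\left(A \right)} = -61 + 2 A$ ($s{\left(A \right)} = 2 A - 61 = -61 + 2 A$)
$s{\left(659 \right)} + 323109 = \left(-61 + 2 \cdot 659\right) + 323109 = \left(-61 + 1318\right) + 323109 = 1257 + 323109 = 324366$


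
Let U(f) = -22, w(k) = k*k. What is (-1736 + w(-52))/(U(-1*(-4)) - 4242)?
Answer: -121/533 ≈ -0.22702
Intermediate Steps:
w(k) = k²
(-1736 + w(-52))/(U(-1*(-4)) - 4242) = (-1736 + (-52)²)/(-22 - 4242) = (-1736 + 2704)/(-4264) = 968*(-1/4264) = -121/533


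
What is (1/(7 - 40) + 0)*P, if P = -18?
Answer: 6/11 ≈ 0.54545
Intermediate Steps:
(1/(7 - 40) + 0)*P = (1/(7 - 40) + 0)*(-18) = (1/(-33) + 0)*(-18) = (-1/33 + 0)*(-18) = -1/33*(-18) = 6/11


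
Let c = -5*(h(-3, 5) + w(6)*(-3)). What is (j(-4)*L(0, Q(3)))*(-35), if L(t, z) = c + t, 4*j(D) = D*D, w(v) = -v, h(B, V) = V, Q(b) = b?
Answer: 16100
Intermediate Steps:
c = -115 (c = -5*(5 - 1*6*(-3)) = -5*(5 - 6*(-3)) = -5*(5 + 18) = -5*23 = -115)
j(D) = D**2/4 (j(D) = (D*D)/4 = D**2/4)
L(t, z) = -115 + t
(j(-4)*L(0, Q(3)))*(-35) = (((1/4)*(-4)**2)*(-115 + 0))*(-35) = (((1/4)*16)*(-115))*(-35) = (4*(-115))*(-35) = -460*(-35) = 16100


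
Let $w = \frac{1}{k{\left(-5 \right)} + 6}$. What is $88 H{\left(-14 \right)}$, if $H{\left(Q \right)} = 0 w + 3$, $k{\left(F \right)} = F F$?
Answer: $264$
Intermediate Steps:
$k{\left(F \right)} = F^{2}$
$w = \frac{1}{31}$ ($w = \frac{1}{\left(-5\right)^{2} + 6} = \frac{1}{25 + 6} = \frac{1}{31} \approx 0.032258$)
$H{\left(Q \right)} = 3$ ($H{\left(Q \right)} = 0 \cdot \frac{1}{31} + 3 = 0 + 3 = 3$)
$88 H{\left(-14 \right)} = 88 \cdot 3 = 264$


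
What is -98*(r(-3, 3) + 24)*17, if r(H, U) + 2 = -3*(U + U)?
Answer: -6664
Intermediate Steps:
r(H, U) = -2 - 6*U (r(H, U) = -2 - 3*(U + U) = -2 - 6*U)
-98*(r(-3, 3) + 24)*17 = -98*((-2 - 6*3) + 24)*17 = -98*((-2 - 18) + 24)*17 = -98*(-20 + 24)*17 = -392*17 = -98*68 = -6664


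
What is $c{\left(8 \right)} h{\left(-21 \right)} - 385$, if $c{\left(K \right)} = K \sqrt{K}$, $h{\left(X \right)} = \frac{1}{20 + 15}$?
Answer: $-385 + \frac{16 \sqrt{2}}{35} \approx -384.35$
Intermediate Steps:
$h{\left(X \right)} = \frac{1}{35}$
$c{\left(K \right)} = K^{\frac{3}{2}}$
$c{\left(8 \right)} h{\left(-21 \right)} - 385 = 8^{\frac{3}{2}} \cdot \frac{1}{35} - 385 = 16 \sqrt{2} \cdot \frac{1}{35} - 385 = \frac{16 \sqrt{2}}{35} - 385 = -385 + \frac{16 \sqrt{2}}{35}$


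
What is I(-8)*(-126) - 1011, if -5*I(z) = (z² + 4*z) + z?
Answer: -2031/5 ≈ -406.20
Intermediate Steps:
I(z) = -z - z²/5 (I(z) = -((z² + 4*z) + z)/5 = -(z² + 5*z)/5 = -z - z²/5)
I(-8)*(-126) - 1011 = -⅕*(-8)*(5 - 8)*(-126) - 1011 = -⅕*(-8)*(-3)*(-126) - 1011 = -24/5*(-126) - 1011 = 3024/5 - 1011 = -2031/5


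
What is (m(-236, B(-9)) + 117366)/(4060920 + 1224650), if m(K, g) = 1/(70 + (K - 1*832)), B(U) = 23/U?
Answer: 117131267/5274998860 ≈ 0.022205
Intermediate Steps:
m(K, g) = 1/(-762 + K) (m(K, g) = 1/(70 + (K - 832)) = 1/(70 + (-832 + K)) = 1/(-762 + K))
(m(-236, B(-9)) + 117366)/(4060920 + 1224650) = (1/(-762 - 236) + 117366)/(4060920 + 1224650) = (1/(-998) + 117366)/5285570 = (-1/998 + 117366)*(1/5285570) = (117131267/998)*(1/5285570) = 117131267/5274998860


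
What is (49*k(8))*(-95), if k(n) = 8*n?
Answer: -297920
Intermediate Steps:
(49*k(8))*(-95) = (49*(8*8))*(-95) = (49*64)*(-95) = 3136*(-95) = -297920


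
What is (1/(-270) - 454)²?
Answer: 15026101561/72900 ≈ 2.0612e+5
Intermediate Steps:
(1/(-270) - 454)² = (-1/270 - 454)² = (-122581/270)² = 15026101561/72900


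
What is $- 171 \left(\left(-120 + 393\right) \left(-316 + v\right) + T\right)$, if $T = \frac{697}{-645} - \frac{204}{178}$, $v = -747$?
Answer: $\frac{949563080826}{19135} \approx 4.9624 \cdot 10^{7}$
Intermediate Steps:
$T = - \frac{127823}{57405}$ ($T = 697 \left(- \frac{1}{645}\right) - \frac{102}{89} = - \frac{697}{645} - \frac{102}{89} = - \frac{127823}{57405} \approx -2.2267$)
$- 171 \left(\left(-120 + 393\right) \left(-316 + v\right) + T\right) = - 171 \left(\left(-120 + 393\right) \left(-316 - 747\right) - \frac{127823}{57405}\right) = - 171 \left(273 \left(-1063\right) - \frac{127823}{57405}\right) = - 171 \left(-290199 - \frac{127823}{57405}\right) = \left(-171\right) \left(- \frac{16659001418}{57405}\right) = \frac{949563080826}{19135}$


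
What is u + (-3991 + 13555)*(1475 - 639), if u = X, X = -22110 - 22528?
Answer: 7950866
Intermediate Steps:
X = -44638
u = -44638
u + (-3991 + 13555)*(1475 - 639) = -44638 + (-3991 + 13555)*(1475 - 639) = -44638 + 9564*836 = -44638 + 7995504 = 7950866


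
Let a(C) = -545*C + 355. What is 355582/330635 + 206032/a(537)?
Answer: 716375682/1932958337 ≈ 0.37061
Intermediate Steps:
a(C) = 355 - 545*C
355582/330635 + 206032/a(537) = 355582/330635 + 206032/(355 - 545*537) = 355582*(1/330635) + 206032/(355 - 292665) = 355582/330635 + 206032/(-292310) = 355582/330635 + 206032*(-1/292310) = 355582/330635 - 103016/146155 = 716375682/1932958337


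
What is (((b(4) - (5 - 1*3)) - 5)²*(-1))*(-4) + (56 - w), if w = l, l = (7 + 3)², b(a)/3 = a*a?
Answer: 6680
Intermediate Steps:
b(a) = 3*a² (b(a) = 3*(a*a) = 3*a²)
l = 100 (l = 10² = 100)
w = 100
(((b(4) - (5 - 1*3)) - 5)²*(-1))*(-4) + (56 - w) = (((3*4² - (5 - 1*3)) - 5)²*(-1))*(-4) + (56 - 1*100) = (((3*16 - (5 - 3)) - 5)²*(-1))*(-4) + (56 - 100) = (((48 - 1*2) - 5)²*(-1))*(-4) - 44 = (((48 - 2) - 5)²*(-1))*(-4) - 44 = ((46 - 5)²*(-1))*(-4) - 44 = (41²*(-1))*(-4) - 44 = (1681*(-1))*(-4) - 44 = -1681*(-4) - 44 = 6724 - 44 = 6680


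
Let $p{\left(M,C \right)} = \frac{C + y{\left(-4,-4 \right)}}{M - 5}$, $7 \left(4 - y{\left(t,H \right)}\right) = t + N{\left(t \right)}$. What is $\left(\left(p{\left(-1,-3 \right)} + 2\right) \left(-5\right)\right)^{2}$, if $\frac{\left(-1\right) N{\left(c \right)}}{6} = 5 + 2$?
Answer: $\frac{24025}{1764} \approx 13.62$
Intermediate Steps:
$N{\left(c \right)} = -42$ ($N{\left(c \right)} = - 6 \left(5 + 2\right) = \left(-6\right) 7 = -42$)
$y{\left(t,H \right)} = 10 - \frac{t}{7}$ ($y{\left(t,H \right)} = 4 - \frac{t - 42}{7} = 4 - \frac{-42 + t}{7} = 4 - \left(-6 + \frac{t}{7}\right) = 10 - \frac{t}{7}$)
$p{\left(M,C \right)} = \frac{\frac{74}{7} + C}{-5 + M}$ ($p{\left(M,C \right)} = \frac{C + \left(10 - - \frac{4}{7}\right)}{M - 5} = \frac{C + \left(10 + \frac{4}{7}\right)}{-5 + M} = \frac{C + \frac{74}{7}}{-5 + M} = \frac{\frac{74}{7} + C}{-5 + M}$)
$\left(\left(p{\left(-1,-3 \right)} + 2\right) \left(-5\right)\right)^{2} = \left(\left(\frac{\frac{74}{7} - 3}{-5 - 1} + 2\right) \left(-5\right)\right)^{2} = \left(\left(\frac{1}{-6} \cdot \frac{53}{7} + 2\right) \left(-5\right)\right)^{2} = \left(\left(\left(- \frac{1}{6}\right) \frac{53}{7} + 2\right) \left(-5\right)\right)^{2} = \left(\left(- \frac{53}{42} + 2\right) \left(-5\right)\right)^{2} = \left(\frac{31}{42} \left(-5\right)\right)^{2} = \left(- \frac{155}{42}\right)^{2} = \frac{24025}{1764}$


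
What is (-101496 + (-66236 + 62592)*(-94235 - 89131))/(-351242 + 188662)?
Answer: -15183732/3695 ≈ -4109.3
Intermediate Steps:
(-101496 + (-66236 + 62592)*(-94235 - 89131))/(-351242 + 188662) = (-101496 - 3644*(-183366))/(-162580) = (-101496 + 668185704)*(-1/162580) = 668084208*(-1/162580) = -15183732/3695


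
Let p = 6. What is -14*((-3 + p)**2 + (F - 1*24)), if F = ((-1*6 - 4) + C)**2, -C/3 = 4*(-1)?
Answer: 154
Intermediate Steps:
C = 12 (C = -12*(-1) = -3*(-4) = 12)
F = 4 (F = ((-1*6 - 4) + 12)**2 = ((-6 - 4) + 12)**2 = (-10 + 12)**2 = 2**2 = 4)
-14*((-3 + p)**2 + (F - 1*24)) = -14*((-3 + 6)**2 + (4 - 1*24)) = -14*(3**2 + (4 - 24)) = -14*(9 - 20) = -14*(-11) = 154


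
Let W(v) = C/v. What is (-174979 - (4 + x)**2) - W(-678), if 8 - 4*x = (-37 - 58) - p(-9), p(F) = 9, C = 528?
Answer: -19888251/113 ≈ -1.7600e+5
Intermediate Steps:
x = 28 (x = 2 - ((-37 - 58) - 1*9)/4 = 2 - (-95 - 9)/4 = 2 - 1/4*(-104) = 2 + 26 = 28)
W(v) = 528/v
(-174979 - (4 + x)**2) - W(-678) = (-174979 - (4 + 28)**2) - 528/(-678) = (-174979 - 1*32**2) - 528*(-1)/678 = (-174979 - 1*1024) - 1*(-88/113) = (-174979 - 1024) + 88/113 = -176003 + 88/113 = -19888251/113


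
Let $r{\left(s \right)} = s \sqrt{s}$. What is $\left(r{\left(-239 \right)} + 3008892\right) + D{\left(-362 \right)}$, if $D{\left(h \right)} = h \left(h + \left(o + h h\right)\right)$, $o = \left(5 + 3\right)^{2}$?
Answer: $-44321160 - 239 i \sqrt{239} \approx -4.4321 \cdot 10^{7} - 3694.9 i$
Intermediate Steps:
$o = 64$ ($o = 8^{2} = 64$)
$r{\left(s \right)} = s^{\frac{3}{2}}$
$D{\left(h \right)} = h \left(64 + h + h^{2}\right)$ ($D{\left(h \right)} = h \left(h + \left(64 + h h\right)\right) = h \left(h + \left(64 + h^{2}\right)\right) = h \left(64 + h + h^{2}\right)$)
$\left(r{\left(-239 \right)} + 3008892\right) + D{\left(-362 \right)} = \left(\left(-239\right)^{\frac{3}{2}} + 3008892\right) - 362 \left(64 - 362 + \left(-362\right)^{2}\right) = \left(- 239 i \sqrt{239} + 3008892\right) - 362 \left(64 - 362 + 131044\right) = \left(3008892 - 239 i \sqrt{239}\right) - 47330052 = -44321160 - 239 i \sqrt{239}$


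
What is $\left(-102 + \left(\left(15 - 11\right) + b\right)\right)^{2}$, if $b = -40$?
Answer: $19044$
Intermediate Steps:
$\left(-102 + \left(\left(15 - 11\right) + b\right)\right)^{2} = \left(-102 + \left(\left(15 - 11\right) - 40\right)\right)^{2} = \left(-102 + \left(4 - 40\right)\right)^{2} = \left(-102 - 36\right)^{2} = \left(-138\right)^{2} = 19044$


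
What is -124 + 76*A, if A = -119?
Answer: -9168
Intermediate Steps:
-124 + 76*A = -124 + 76*(-119) = -124 - 9044 = -9168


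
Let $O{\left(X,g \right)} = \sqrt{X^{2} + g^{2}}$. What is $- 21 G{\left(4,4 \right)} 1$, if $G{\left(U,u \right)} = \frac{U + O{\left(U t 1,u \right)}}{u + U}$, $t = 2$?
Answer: $- \frac{21}{2} - \frac{21 \sqrt{5}}{2} \approx -33.979$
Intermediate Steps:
$G{\left(U,u \right)} = \frac{U + \sqrt{u^{2} + 4 U^{2}}}{U + u}$ ($G{\left(U,u \right)} = \frac{U + \sqrt{\left(U 2 \cdot 1\right)^{2} + u^{2}}}{u + U} = \frac{U + \sqrt{\left(2 U 1\right)^{2} + u^{2}}}{U + u} = \frac{U + \sqrt{\left(2 U\right)^{2} + u^{2}}}{U + u} = \frac{U + \sqrt{4 U^{2} + u^{2}}}{U + u} = \frac{U + \sqrt{u^{2} + 4 U^{2}}}{U + u}$)
$- 21 G{\left(4,4 \right)} 1 = - 21 \frac{4 + \sqrt{4^{2} + 4 \cdot 4^{2}}}{4 + 4} \cdot 1 = - 21 \frac{4 + \sqrt{16 + 4 \cdot 16}}{8} \cdot 1 = - 21 \frac{4 + \sqrt{16 + 64}}{8} \cdot 1 = - 21 \frac{4 + \sqrt{80}}{8} \cdot 1 = - 21 \frac{4 + 4 \sqrt{5}}{8} \cdot 1 = - 21 \left(\frac{1}{2} + \frac{\sqrt{5}}{2}\right) 1 = \left(- \frac{21}{2} - \frac{21 \sqrt{5}}{2}\right) 1 = - \frac{21}{2} - \frac{21 \sqrt{5}}{2}$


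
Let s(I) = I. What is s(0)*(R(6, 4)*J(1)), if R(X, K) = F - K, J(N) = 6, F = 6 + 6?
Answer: 0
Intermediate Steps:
F = 12
R(X, K) = 12 - K
s(0)*(R(6, 4)*J(1)) = 0*((12 - 1*4)*6) = 0*((12 - 4)*6) = 0*(8*6) = 0*48 = 0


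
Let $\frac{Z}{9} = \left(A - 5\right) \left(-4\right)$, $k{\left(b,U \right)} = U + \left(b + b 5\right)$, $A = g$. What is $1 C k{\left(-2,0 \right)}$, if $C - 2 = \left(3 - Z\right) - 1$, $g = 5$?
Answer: $-48$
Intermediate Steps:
$A = 5$
$k{\left(b,U \right)} = U + 6 b$ ($k{\left(b,U \right)} = U + \left(b + 5 b\right) = U + 6 b$)
$Z = 0$ ($Z = 9 \left(5 - 5\right) \left(-4\right) = 9 \cdot 0 \left(-4\right) = 9 \cdot 0 = 0$)
$C = 4$ ($C = 2 + \left(\left(3 - 0\right) - 1\right) = 2 + \left(\left(3 + 0\right) - 1\right) = 2 + \left(3 - 1\right) = 2 + 2 = 4$)
$1 C k{\left(-2,0 \right)} = 1 \cdot 4 \left(0 + 6 \left(-2\right)\right) = 4 \left(0 - 12\right) = 4 \left(-12\right) = -48$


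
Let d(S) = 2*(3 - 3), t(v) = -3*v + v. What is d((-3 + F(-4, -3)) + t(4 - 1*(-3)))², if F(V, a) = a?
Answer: 0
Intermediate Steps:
t(v) = -2*v
d(S) = 0 (d(S) = 2*0 = 0)
d((-3 + F(-4, -3)) + t(4 - 1*(-3)))² = 0² = 0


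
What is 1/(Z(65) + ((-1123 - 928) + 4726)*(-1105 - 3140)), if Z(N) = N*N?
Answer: -1/11351150 ≈ -8.8097e-8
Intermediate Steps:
Z(N) = N**2
1/(Z(65) + ((-1123 - 928) + 4726)*(-1105 - 3140)) = 1/(65**2 + ((-1123 - 928) + 4726)*(-1105 - 3140)) = 1/(4225 + (-2051 + 4726)*(-4245)) = 1/(4225 + 2675*(-4245)) = 1/(4225 - 11355375) = 1/(-11351150) = -1/11351150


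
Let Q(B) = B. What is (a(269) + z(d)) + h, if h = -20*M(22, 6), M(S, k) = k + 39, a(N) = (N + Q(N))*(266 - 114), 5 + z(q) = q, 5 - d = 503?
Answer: 80373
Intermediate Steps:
d = -498 (d = 5 - 1*503 = 5 - 503 = -498)
z(q) = -5 + q
a(N) = 304*N (a(N) = (N + N)*(266 - 114) = (2*N)*152 = 304*N)
M(S, k) = 39 + k
h = -900 (h = -20*(39 + 6) = -20*45 = -900)
(a(269) + z(d)) + h = (304*269 + (-5 - 498)) - 900 = (81776 - 503) - 900 = 81273 - 900 = 80373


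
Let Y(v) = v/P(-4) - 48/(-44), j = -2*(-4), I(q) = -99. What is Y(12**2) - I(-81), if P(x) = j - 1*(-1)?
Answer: 1277/11 ≈ 116.09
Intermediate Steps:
j = 8
P(x) = 9 (P(x) = 8 - 1*(-1) = 8 + 1 = 9)
Y(v) = 12/11 + v/9 (Y(v) = v/9 - 48/(-44) = v*(1/9) - 48*(-1/44) = v/9 + 12/11 = 12/11 + v/9)
Y(12**2) - I(-81) = (12/11 + (1/9)*12**2) - 1*(-99) = (12/11 + (1/9)*144) + 99 = (12/11 + 16) + 99 = 188/11 + 99 = 1277/11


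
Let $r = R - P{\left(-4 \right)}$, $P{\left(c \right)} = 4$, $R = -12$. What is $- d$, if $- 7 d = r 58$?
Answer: $- \frac{928}{7} \approx -132.57$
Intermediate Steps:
$r = -16$ ($r = -12 - 4 = -16$)
$d = \frac{928}{7}$ ($d = - \frac{\left(-16\right) 58}{7} = \left(- \frac{1}{7}\right) \left(-928\right) = \frac{928}{7} \approx 132.57$)
$- d = \left(-1\right) \frac{928}{7} = - \frac{928}{7}$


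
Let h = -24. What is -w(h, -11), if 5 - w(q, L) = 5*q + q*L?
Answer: 139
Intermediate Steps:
w(q, L) = 5 - 5*q - L*q (w(q, L) = 5 - (5*q + q*L) = 5 - (5*q + L*q) = 5 + (-5*q - L*q) = 5 - 5*q - L*q)
-w(h, -11) = -(5 - 5*(-24) - 1*(-11)*(-24)) = -(5 + 120 - 264) = -1*(-139) = 139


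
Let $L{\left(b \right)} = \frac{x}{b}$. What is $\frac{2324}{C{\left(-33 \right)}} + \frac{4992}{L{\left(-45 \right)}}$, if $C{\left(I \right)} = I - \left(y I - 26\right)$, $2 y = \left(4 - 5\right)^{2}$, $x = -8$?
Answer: $\frac{538168}{19} \approx 28325.0$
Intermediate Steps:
$y = \frac{1}{2}$ ($y = \frac{\left(4 - 5\right)^{2}}{2} = \frac{\left(-1\right)^{2}}{2} = \frac{1}{2} \cdot 1 = \frac{1}{2} \approx 0.5$)
$L{\left(b \right)} = - \frac{8}{b}$
$C{\left(I \right)} = 26 + \frac{I}{2}$ ($C{\left(I \right)} = I - \left(\frac{I}{2} - 26\right) = I - \left(-26 + \frac{I}{2}\right) = 26 + \frac{I}{2}$)
$\frac{2324}{C{\left(-33 \right)}} + \frac{4992}{L{\left(-45 \right)}} = \frac{2324}{26 + \frac{1}{2} \left(-33\right)} + \frac{4992}{\left(-8\right) \frac{1}{-45}} = \frac{2324}{26 - \frac{33}{2}} + \frac{4992}{\left(-8\right) \left(- \frac{1}{45}\right)} = \frac{2324}{\frac{19}{2}} + \frac{4992}{\frac{8}{45}} = 2324 \cdot \frac{2}{19} + 4992 \cdot \frac{45}{8} = \frac{4648}{19} + 28080 = \frac{538168}{19}$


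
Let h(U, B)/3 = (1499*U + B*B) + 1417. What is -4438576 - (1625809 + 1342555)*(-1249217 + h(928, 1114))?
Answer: -19743299873208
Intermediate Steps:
h(U, B) = 4251 + 3*B² + 4497*U (h(U, B) = 3*((1499*U + B*B) + 1417) = 3*((1499*U + B²) + 1417) = 3*((B² + 1499*U) + 1417) = 3*(1417 + B² + 1499*U) = 4251 + 3*B² + 4497*U)
-4438576 - (1625809 + 1342555)*(-1249217 + h(928, 1114)) = -4438576 - (1625809 + 1342555)*(-1249217 + (4251 + 3*1114² + 4497*928)) = -4438576 - 2968364*(-1249217 + (4251 + 3*1240996 + 4173216)) = -4438576 - 2968364*(-1249217 + (4251 + 3722988 + 4173216)) = -4438576 - 2968364*(-1249217 + 7900455) = -4438576 - 2968364*6651238 = -4438576 - 1*19743295434632 = -4438576 - 19743295434632 = -19743299873208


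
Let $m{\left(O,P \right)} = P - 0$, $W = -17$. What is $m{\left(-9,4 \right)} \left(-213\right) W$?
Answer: $14484$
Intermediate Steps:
$m{\left(O,P \right)} = P$ ($m{\left(O,P \right)} = P + 0 = P$)
$m{\left(-9,4 \right)} \left(-213\right) W = 4 \left(-213\right) \left(-17\right) = \left(-852\right) \left(-17\right) = 14484$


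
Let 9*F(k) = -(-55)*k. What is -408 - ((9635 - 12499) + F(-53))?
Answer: 25019/9 ≈ 2779.9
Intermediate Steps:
F(k) = 55*k/9 (F(k) = (-(-55)*k)/9 = (55*k)/9 = 55*k/9)
-408 - ((9635 - 12499) + F(-53)) = -408 - ((9635 - 12499) + (55/9)*(-53)) = -408 - (-2864 - 2915/9) = -408 - 1*(-28691/9) = -408 + 28691/9 = 25019/9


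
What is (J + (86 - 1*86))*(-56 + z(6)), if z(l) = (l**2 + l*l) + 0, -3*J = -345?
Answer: 1840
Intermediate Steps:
J = 115 (J = -1/3*(-345) = 115)
z(l) = 2*l**2 (z(l) = (l**2 + l**2) + 0 = 2*l**2 + 0 = 2*l**2)
(J + (86 - 1*86))*(-56 + z(6)) = (115 + (86 - 1*86))*(-56 + 2*6**2) = (115 + (86 - 86))*(-56 + 2*36) = (115 + 0)*(-56 + 72) = 115*16 = 1840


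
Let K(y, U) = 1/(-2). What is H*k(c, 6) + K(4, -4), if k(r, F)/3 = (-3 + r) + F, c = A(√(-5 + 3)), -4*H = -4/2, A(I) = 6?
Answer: 13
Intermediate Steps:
H = ½ (H = -(-1)/2 = -¼*(-2) = ½ ≈ 0.50000)
K(y, U) = -½
c = 6
k(r, F) = -9 + 3*F + 3*r (k(r, F) = 3*((-3 + r) + F) = 3*(-3 + F + r) = -9 + 3*F + 3*r)
H*k(c, 6) + K(4, -4) = (-9 + 3*6 + 3*6)/2 - ½ = (-9 + 18 + 18)/2 - ½ = (½)*27 - ½ = 27/2 - ½ = 13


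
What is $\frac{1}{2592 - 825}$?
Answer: $\frac{1}{1767} \approx 0.00056593$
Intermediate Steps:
$\frac{1}{2592 - 825} = \frac{1}{1767}$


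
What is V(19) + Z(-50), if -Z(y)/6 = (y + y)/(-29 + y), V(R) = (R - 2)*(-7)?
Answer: -10001/79 ≈ -126.59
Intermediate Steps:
V(R) = 14 - 7*R (V(R) = (-2 + R)*(-7) = 14 - 7*R)
Z(y) = -12*y/(-29 + y) (Z(y) = -6*(y + y)/(-29 + y) = -6*2*y/(-29 + y) = -12*y/(-29 + y))
V(19) + Z(-50) = (14 - 7*19) - 12*(-50)/(-29 - 50) = (14 - 133) - 12*(-50)/(-79) = -119 - 12*(-50)*(-1/79) = -119 - 600/79 = -10001/79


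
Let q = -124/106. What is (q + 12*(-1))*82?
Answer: -57236/53 ≈ -1079.9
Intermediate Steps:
q = -62/53 (q = -124*1/106 = -62/53 ≈ -1.1698)
(q + 12*(-1))*82 = (-62/53 + 12*(-1))*82 = (-62/53 - 12)*82 = -698/53*82 = -57236/53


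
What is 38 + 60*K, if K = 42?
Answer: 2558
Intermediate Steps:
38 + 60*K = 38 + 60*42 = 38 + 2520 = 2558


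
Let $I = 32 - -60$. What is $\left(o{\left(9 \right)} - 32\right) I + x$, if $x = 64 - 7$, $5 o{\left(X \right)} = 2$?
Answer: $- \frac{14251}{5} \approx -2850.2$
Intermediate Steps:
$I = 92$ ($I = 32 + 60 = 92$)
$o{\left(X \right)} = \frac{2}{5}$ ($o{\left(X \right)} = \frac{1}{5} \cdot 2 = \frac{2}{5}$)
$x = 57$
$\left(o{\left(9 \right)} - 32\right) I + x = \left(\frac{2}{5} - 32\right) 92 + 57 = \left(- \frac{158}{5}\right) 92 + 57 = - \frac{14536}{5} + 57 = - \frac{14251}{5}$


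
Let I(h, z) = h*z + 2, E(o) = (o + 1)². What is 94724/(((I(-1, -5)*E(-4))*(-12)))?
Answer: -3383/27 ≈ -125.30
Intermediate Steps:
E(o) = (1 + o)²
I(h, z) = 2 + h*z
94724/(((I(-1, -5)*E(-4))*(-12))) = 94724/((((2 - 1*(-5))*(1 - 4)²)*(-12))) = 94724/((((2 + 5)*(-3)²)*(-12))) = 94724/(((7*9)*(-12))) = 94724/((63*(-12))) = 94724/(-756) = 94724*(-1/756) = -3383/27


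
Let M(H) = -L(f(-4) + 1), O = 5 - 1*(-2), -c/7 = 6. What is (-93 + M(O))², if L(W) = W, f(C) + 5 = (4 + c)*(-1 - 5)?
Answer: 100489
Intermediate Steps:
c = -42 (c = -7*6 = -42)
f(C) = 223 (f(C) = -5 + (4 - 42)*(-1 - 5) = -5 - 38*(-6) = -5 + 228 = 223)
O = 7 (O = 5 + 2 = 7)
M(H) = -224 (M(H) = -(223 + 1) = -1*224 = -224)
(-93 + M(O))² = (-93 - 224)² = (-317)² = 100489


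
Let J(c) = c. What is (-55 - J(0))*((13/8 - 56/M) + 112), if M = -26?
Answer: -662255/104 ≈ -6367.8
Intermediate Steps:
(-55 - J(0))*((13/8 - 56/M) + 112) = (-55 - 1*0)*((13/8 - 56/(-26)) + 112) = (-55 + 0)*((13*(1/8) - 56*(-1/26)) + 112) = -55*((13/8 + 28/13) + 112) = -55*(393/104 + 112) = -55*12041/104 = -662255/104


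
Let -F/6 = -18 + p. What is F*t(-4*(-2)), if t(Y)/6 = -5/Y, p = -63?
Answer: -3645/2 ≈ -1822.5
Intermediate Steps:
F = 486 (F = -6*(-18 - 63) = -6*(-81) = 486)
t(Y) = -30/Y (t(Y) = 6*(-5/Y) = -30/Y)
F*t(-4*(-2)) = 486*(-30/((-4*(-2)))) = 486*(-30/8) = 486*(-30*⅛) = 486*(-15/4) = -3645/2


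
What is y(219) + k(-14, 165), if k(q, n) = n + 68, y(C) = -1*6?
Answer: 227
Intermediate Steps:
y(C) = -6
k(q, n) = 68 + n
y(219) + k(-14, 165) = -6 + (68 + 165) = -6 + 233 = 227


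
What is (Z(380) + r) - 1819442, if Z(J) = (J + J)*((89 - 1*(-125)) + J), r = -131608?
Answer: -1499610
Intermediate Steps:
Z(J) = 2*J*(214 + J) (Z(J) = (2*J)*((89 + 125) + J) = (2*J)*(214 + J) = 2*J*(214 + J))
(Z(380) + r) - 1819442 = (2*380*(214 + 380) - 131608) - 1819442 = (2*380*594 - 131608) - 1819442 = (451440 - 131608) - 1819442 = 319832 - 1819442 = -1499610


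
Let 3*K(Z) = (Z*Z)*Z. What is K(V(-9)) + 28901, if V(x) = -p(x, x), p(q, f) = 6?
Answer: 28829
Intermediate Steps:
V(x) = -6 (V(x) = -1*6 = -6)
K(Z) = Z³/3 (K(Z) = ((Z*Z)*Z)/3 = (Z²*Z)/3 = Z³/3)
K(V(-9)) + 28901 = (⅓)*(-6)³ + 28901 = (⅓)*(-216) + 28901 = -72 + 28901 = 28829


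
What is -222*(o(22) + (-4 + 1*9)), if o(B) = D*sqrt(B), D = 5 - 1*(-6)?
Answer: -1110 - 2442*sqrt(22) ≈ -12564.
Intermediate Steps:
D = 11 (D = 5 + 6 = 11)
o(B) = 11*sqrt(B)
-222*(o(22) + (-4 + 1*9)) = -222*(11*sqrt(22) + (-4 + 1*9)) = -222*(11*sqrt(22) + (-4 + 9)) = -222*(11*sqrt(22) + 5) = -222*(5 + 11*sqrt(22)) = -1110 - 2442*sqrt(22)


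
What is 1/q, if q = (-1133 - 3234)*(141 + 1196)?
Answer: -1/5838679 ≈ -1.7127e-7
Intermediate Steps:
q = -5838679 (q = -4367*1337 = -5838679)
1/q = 1/(-5838679) = -1/5838679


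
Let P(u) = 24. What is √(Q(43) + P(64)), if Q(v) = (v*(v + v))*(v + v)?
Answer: 2*√79513 ≈ 563.96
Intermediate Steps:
Q(v) = 4*v³ (Q(v) = (v*(2*v))*(2*v) = (2*v²)*(2*v) = 4*v³)
√(Q(43) + P(64)) = √(4*43³ + 24) = √(4*79507 + 24) = √(318028 + 24) = √318052 = 2*√79513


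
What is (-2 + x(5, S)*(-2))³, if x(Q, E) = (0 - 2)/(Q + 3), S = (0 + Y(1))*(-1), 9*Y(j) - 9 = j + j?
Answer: -27/8 ≈ -3.3750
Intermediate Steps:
Y(j) = 1 + 2*j/9 (Y(j) = 1 + (j + j)/9 = 1 + (2*j)/9 = 1 + 2*j/9)
S = -11/9 (S = (0 + (1 + (2/9)*1))*(-1) = (0 + (1 + 2/9))*(-1) = (0 + 11/9)*(-1) = (11/9)*(-1) = -11/9 ≈ -1.2222)
x(Q, E) = -2/(3 + Q)
(-2 + x(5, S)*(-2))³ = (-2 - 2/(3 + 5)*(-2))³ = (-2 - 2/8*(-2))³ = (-2 - 2*⅛*(-2))³ = (-2 - ¼*(-2))³ = (-2 + ½)³ = (-3/2)³ = -27/8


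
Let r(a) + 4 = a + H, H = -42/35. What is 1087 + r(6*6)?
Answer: 5589/5 ≈ 1117.8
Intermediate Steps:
H = -6/5 (H = -42*1/35 = -6/5 ≈ -1.2000)
r(a) = -26/5 + a (r(a) = -4 + (a - 6/5) = -4 + (-6/5 + a) = -26/5 + a)
1087 + r(6*6) = 1087 + (-26/5 + 6*6) = 1087 + (-26/5 + 36) = 1087 + 154/5 = 5589/5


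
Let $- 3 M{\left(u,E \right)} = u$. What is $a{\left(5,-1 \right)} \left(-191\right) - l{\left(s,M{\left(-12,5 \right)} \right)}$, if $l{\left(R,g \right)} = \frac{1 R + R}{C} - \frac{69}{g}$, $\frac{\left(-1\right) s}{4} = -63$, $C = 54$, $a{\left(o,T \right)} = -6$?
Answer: $\frac{13847}{12} \approx 1153.9$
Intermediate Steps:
$M{\left(u,E \right)} = - \frac{u}{3}$
$s = 252$ ($s = \left(-4\right) \left(-63\right) = 252$)
$l{\left(R,g \right)} = - \frac{69}{g} + \frac{R}{27}$ ($l{\left(R,g \right)} = \frac{1 R + R}{54} - \frac{69}{g} = \left(R + R\right) \frac{1}{54} - \frac{69}{g} = 2 R \frac{1}{54} - \frac{69}{g} = \frac{R}{27} - \frac{69}{g} = - \frac{69}{g} + \frac{R}{27}$)
$a{\left(5,-1 \right)} \left(-191\right) - l{\left(s,M{\left(-12,5 \right)} \right)} = \left(-6\right) \left(-191\right) - \left(- \frac{69}{\left(- \frac{1}{3}\right) \left(-12\right)} + \frac{1}{27} \cdot 252\right) = 1146 - \left(- \frac{69}{4} + \frac{28}{3}\right) = 1146 - - \frac{95}{12} = 1146 + \frac{95}{12} = \frac{13847}{12}$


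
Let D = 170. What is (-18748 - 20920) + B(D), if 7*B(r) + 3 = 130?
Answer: -277549/7 ≈ -39650.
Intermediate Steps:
B(r) = 127/7 (B(r) = -3/7 + (⅐)*130 = -3/7 + 130/7 = 127/7)
(-18748 - 20920) + B(D) = (-18748 - 20920) + 127/7 = -39668 + 127/7 = -277549/7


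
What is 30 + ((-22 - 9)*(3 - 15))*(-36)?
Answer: -13362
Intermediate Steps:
30 + ((-22 - 9)*(3 - 15))*(-36) = 30 - 31*(-12)*(-36) = 30 + 372*(-36) = 30 - 13392 = -13362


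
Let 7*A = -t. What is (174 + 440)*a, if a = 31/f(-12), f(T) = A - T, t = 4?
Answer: 66619/40 ≈ 1665.5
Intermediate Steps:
A = -4/7 (A = (-1*4)/7 = (1/7)*(-4) = -4/7 ≈ -0.57143)
f(T) = -4/7 - T
a = 217/80 (a = 31/(-4/7 - 1*(-12)) = 31/(-4/7 + 12) = 31/(80/7) = 31*(7/80) = 217/80 ≈ 2.7125)
(174 + 440)*a = (174 + 440)*(217/80) = 614*(217/80) = 66619/40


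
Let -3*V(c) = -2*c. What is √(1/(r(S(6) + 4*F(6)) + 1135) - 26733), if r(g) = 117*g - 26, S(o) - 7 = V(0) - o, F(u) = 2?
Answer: I*√124956562690/2162 ≈ 163.5*I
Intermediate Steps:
V(c) = 2*c/3 (V(c) = -(-2)*c/3 = 2*c/3)
S(o) = 7 - o (S(o) = 7 + ((⅔)*0 - o) = 7 + (0 - o) = 7 - o)
r(g) = -26 + 117*g
√(1/(r(S(6) + 4*F(6)) + 1135) - 26733) = √(1/((-26 + 117*((7 - 1*6) + 4*2)) + 1135) - 26733) = √(1/((-26 + 117*((7 - 6) + 8)) + 1135) - 26733) = √(1/((-26 + 117*(1 + 8)) + 1135) - 26733) = √(1/((-26 + 117*9) + 1135) - 26733) = √(1/((-26 + 1053) + 1135) - 26733) = √(1/(1027 + 1135) - 26733) = √(1/2162 - 26733) = √(-57796745/2162) = I*√124956562690/2162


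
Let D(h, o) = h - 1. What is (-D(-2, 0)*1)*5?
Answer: 15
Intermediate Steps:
D(h, o) = -1 + h
(-D(-2, 0)*1)*5 = (-(-1 - 2)*1)*5 = (-1*(-3)*1)*5 = (3*1)*5 = 3*5 = 15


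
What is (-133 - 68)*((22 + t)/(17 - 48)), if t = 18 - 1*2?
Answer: 7638/31 ≈ 246.39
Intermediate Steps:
t = 16 (t = 18 - 2 = 16)
(-133 - 68)*((22 + t)/(17 - 48)) = (-133 - 68)*((22 + 16)/(17 - 48)) = -7638/(-31) = -7638*(-1)/31 = -201*(-38/31) = 7638/31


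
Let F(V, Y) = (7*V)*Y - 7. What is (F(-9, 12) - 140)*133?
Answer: -120099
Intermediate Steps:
F(V, Y) = -7 + 7*V*Y (F(V, Y) = 7*V*Y - 7 = -7 + 7*V*Y)
(F(-9, 12) - 140)*133 = ((-7 + 7*(-9)*12) - 140)*133 = ((-7 - 756) - 140)*133 = (-763 - 140)*133 = -903*133 = -120099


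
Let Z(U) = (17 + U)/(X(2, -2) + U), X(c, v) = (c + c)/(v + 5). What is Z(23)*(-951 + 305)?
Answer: -77520/73 ≈ -1061.9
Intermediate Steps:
X(c, v) = 2*c/(5 + v) (X(c, v) = (2*c)/(5 + v) = 2*c/(5 + v))
Z(U) = (17 + U)/(4/3 + U) (Z(U) = (17 + U)/(2*2/(5 - 2) + U) = (17 + U)/(2*2/3 + U) = (17 + U)/(2*2*(⅓) + U) = (17 + U)/(4/3 + U))
Z(23)*(-951 + 305) = (3*(17 + 23)/(4 + 3*23))*(-951 + 305) = (3*40/(4 + 69))*(-646) = (3*40/73)*(-646) = (3*(1/73)*40)*(-646) = (120/73)*(-646) = -77520/73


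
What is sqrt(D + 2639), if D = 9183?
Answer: sqrt(11822) ≈ 108.73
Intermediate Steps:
sqrt(D + 2639) = sqrt(9183 + 2639) = sqrt(11822)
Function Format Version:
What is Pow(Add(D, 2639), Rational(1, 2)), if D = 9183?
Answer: Pow(11822, Rational(1, 2)) ≈ 108.73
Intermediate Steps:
Pow(Add(D, 2639), Rational(1, 2)) = Pow(Add(9183, 2639), Rational(1, 2)) = Pow(11822, Rational(1, 2))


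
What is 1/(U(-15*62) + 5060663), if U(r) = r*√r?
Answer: 5060663/25611114356569 + 930*I*√930/25611114356569 ≈ 1.976e-7 + 1.1074e-9*I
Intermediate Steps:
U(r) = r^(3/2)
1/(U(-15*62) + 5060663) = 1/((-15*62)^(3/2) + 5060663) = 1/((-930)^(3/2) + 5060663) = 1/(-930*I*√930 + 5060663) = 1/(5060663 - 930*I*√930)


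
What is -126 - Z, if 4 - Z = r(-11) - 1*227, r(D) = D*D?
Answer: -236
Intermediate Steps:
r(D) = D**2
Z = 110 (Z = 4 - ((-11)**2 - 1*227) = 4 - (121 - 227) = 4 - 1*(-106) = 4 + 106 = 110)
-126 - Z = -126 - 1*110 = -126 - 110 = -236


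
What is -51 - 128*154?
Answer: -19763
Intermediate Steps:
-51 - 128*154 = -51 - 19712 = -19763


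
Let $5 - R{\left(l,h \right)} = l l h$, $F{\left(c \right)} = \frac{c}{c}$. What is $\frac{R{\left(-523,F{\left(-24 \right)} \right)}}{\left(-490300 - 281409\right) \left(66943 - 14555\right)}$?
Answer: $\frac{68381}{10107072773} \approx 6.7657 \cdot 10^{-6}$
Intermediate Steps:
$F{\left(c \right)} = 1$
$R{\left(l,h \right)} = 5 - h l^{2}$ ($R{\left(l,h \right)} = 5 - l l h = 5 - l^{2} h = 5 - h l^{2}$)
$\frac{R{\left(-523,F{\left(-24 \right)} \right)}}{\left(-490300 - 281409\right) \left(66943 - 14555\right)} = \frac{5 - 1 \left(-523\right)^{2}}{\left(-490300 - 281409\right) \left(66943 - 14555\right)} = \frac{5 - 1 \cdot 273529}{\left(-771709\right) 52388} = \frac{5 - 273529}{-40428291092} = \left(-273524\right) \left(- \frac{1}{40428291092}\right) = \frac{68381}{10107072773}$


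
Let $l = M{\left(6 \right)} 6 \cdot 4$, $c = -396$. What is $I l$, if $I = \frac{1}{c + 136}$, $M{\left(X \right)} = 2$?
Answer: $- \frac{12}{65} \approx -0.18462$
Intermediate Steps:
$I = - \frac{1}{260}$ ($I = \frac{1}{-396 + 136} = \frac{1}{-260} = - \frac{1}{260} \approx -0.0038462$)
$l = 48$ ($l = 2 \cdot 6 \cdot 4 = 12 \cdot 4 = 48$)
$I l = \left(- \frac{1}{260}\right) 48 = - \frac{12}{65}$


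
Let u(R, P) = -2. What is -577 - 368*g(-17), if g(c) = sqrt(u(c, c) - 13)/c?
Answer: -577 + 368*I*sqrt(15)/17 ≈ -577.0 + 83.839*I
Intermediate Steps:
g(c) = I*sqrt(15)/c (g(c) = sqrt(-2 - 13)/c = sqrt(-15)/c = (I*sqrt(15))/c = I*sqrt(15)/c)
-577 - 368*g(-17) = -577 - 368*I*sqrt(15)/(-17) = -577 - 368*I*sqrt(15)*(-1)/17 = -577 - (-368)*I*sqrt(15)/17 = -577 + 368*I*sqrt(15)/17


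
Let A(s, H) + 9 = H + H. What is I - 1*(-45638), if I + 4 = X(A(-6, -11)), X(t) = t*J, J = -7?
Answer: 45851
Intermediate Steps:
A(s, H) = -9 + 2*H (A(s, H) = -9 + (H + H) = -9 + 2*H)
X(t) = -7*t (X(t) = t*(-7) = -7*t)
I = 213 (I = -4 - 7*(-9 + 2*(-11)) = -4 - 7*(-9 - 22) = -4 - 7*(-31) = -4 + 217 = 213)
I - 1*(-45638) = 213 - 1*(-45638) = 213 + 45638 = 45851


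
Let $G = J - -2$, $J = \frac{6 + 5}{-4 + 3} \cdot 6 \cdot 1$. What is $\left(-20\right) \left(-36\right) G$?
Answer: $-46080$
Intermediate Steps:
$J = -66$ ($J = \frac{11}{-1} \cdot 6 \cdot 1 = 11 \left(-1\right) 6 \cdot 1 = \left(-11\right) 6 \cdot 1 = \left(-66\right) 1 = -66$)
$G = -64$ ($G = -66 - -2 = -66 + 2 = -64$)
$\left(-20\right) \left(-36\right) G = \left(-20\right) \left(-36\right) \left(-64\right) = 720 \left(-64\right) = -46080$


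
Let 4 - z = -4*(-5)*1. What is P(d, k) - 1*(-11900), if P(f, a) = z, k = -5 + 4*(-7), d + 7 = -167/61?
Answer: 11884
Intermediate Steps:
z = -16 (z = 4 - (-4*(-5)) = 4 - 20 = -16)
d = -594/61 (d = -7 - 167/61 = -594/61 ≈ -9.7377)
k = -33 (k = -5 - 28 = -33)
P(f, a) = -16
P(d, k) - 1*(-11900) = -16 - 1*(-11900) = -16 + 11900 = 11884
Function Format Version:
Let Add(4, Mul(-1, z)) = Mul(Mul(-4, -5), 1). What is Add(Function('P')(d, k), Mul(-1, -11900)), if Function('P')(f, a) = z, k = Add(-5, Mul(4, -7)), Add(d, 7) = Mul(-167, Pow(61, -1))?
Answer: 11884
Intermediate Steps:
z = -16 (z = Add(4, Mul(-1, Mul(Mul(-4, -5), 1))) = Add(4, Mul(-1, Mul(20, 1))) = Add(4, Mul(-1, 20)) = Add(4, -20) = -16)
d = Rational(-594, 61) (d = Add(-7, Mul(-167, Pow(61, -1))) = Add(-7, Mul(-167, Rational(1, 61))) = Add(-7, Rational(-167, 61)) = Rational(-594, 61) ≈ -9.7377)
k = -33 (k = Add(-5, -28) = -33)
Function('P')(f, a) = -16
Add(Function('P')(d, k), Mul(-1, -11900)) = Add(-16, Mul(-1, -11900)) = Add(-16, 11900) = 11884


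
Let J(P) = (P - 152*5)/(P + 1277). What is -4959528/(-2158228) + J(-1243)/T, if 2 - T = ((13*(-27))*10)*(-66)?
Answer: 9766852600775/4249751647204 ≈ 2.2982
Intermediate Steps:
J(P) = (-760 + P)/(1277 + P) (J(P) = (P - 760)/(1277 + P) = (-760 + P)/(1277 + P))
T = -231658 (T = 2 - (13*(-27))*10*(-66) = 2 - (-351*10)*(-66) = 2 - (-3510)*(-66) = 2 - 1*231660 = 2 - 231660 = -231658)
-4959528/(-2158228) + J(-1243)/T = -4959528/(-2158228) + ((-760 - 1243)/(1277 - 1243))/(-231658) = -4959528*(-1/2158228) + (-2003/34)*(-1/231658) = 1239882/539557 + ((1/34)*(-2003))*(-1/231658) = 1239882/539557 - 2003/34*(-1/231658) = 1239882/539557 + 2003/7876372 = 9766852600775/4249751647204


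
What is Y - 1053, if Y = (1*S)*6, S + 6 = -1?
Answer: -1095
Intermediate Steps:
S = -7 (S = -6 - 1 = -7)
Y = -42 (Y = (1*(-7))*6 = -7*6 = -42)
Y - 1053 = -42 - 1053 = -1095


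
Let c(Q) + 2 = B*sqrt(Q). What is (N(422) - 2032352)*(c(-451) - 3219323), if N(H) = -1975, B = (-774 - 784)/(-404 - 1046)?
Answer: 6549159769275 - 1584740733*I*sqrt(451)/725 ≈ 6.5492e+12 - 4.642e+7*I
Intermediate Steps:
B = 779/725 (B = -1558/(-1450) = -1558*(-1/1450) = 779/725 ≈ 1.0745)
c(Q) = -2 + 779*sqrt(Q)/725
(N(422) - 2032352)*(c(-451) - 3219323) = (-1975 - 2032352)*((-2 + 779*sqrt(-451)/725) - 3219323) = -2034327*((-2 + 779*(I*sqrt(451))/725) - 3219323) = -2034327*((-2 + 779*I*sqrt(451)/725) - 3219323) = -2034327*(-3219325 + 779*I*sqrt(451)/725) = 6549159769275 - 1584740733*I*sqrt(451)/725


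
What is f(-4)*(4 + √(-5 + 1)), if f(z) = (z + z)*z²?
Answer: -512 - 256*I ≈ -512.0 - 256.0*I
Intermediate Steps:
f(z) = 2*z³ (f(z) = (2*z)*z² = 2*z³)
f(-4)*(4 + √(-5 + 1)) = (2*(-4)³)*(4 + √(-5 + 1)) = (2*(-64))*(4 + √(-4)) = -128*(4 + 2*I) = -512 - 256*I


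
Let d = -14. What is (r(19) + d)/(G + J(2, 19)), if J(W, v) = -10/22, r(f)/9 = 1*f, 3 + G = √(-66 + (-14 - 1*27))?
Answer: -65626/14391 - 18997*I*√107/14391 ≈ -4.5602 - 13.655*I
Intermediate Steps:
G = -3 + I*√107 (G = -3 + √(-66 + (-14 - 1*27)) = -3 + √(-66 + (-14 - 27)) = -3 + √(-66 - 41) = -3 + √(-107) = -3 + I*√107 ≈ -3.0 + 10.344*I)
r(f) = 9*f (r(f) = 9*(1*f) = 9*f)
J(W, v) = -5/11 (J(W, v) = -10*1/22 = -5/11)
(r(19) + d)/(G + J(2, 19)) = (9*19 - 14)/((-3 + I*√107) - 5/11) = (171 - 14)/(-38/11 + I*√107) = 157/(-38/11 + I*√107)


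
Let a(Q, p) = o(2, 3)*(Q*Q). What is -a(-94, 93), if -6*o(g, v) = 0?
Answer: 0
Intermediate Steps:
o(g, v) = 0 (o(g, v) = -⅙*0 = 0)
a(Q, p) = 0 (a(Q, p) = 0*(Q*Q) = 0*Q² = 0)
-a(-94, 93) = -1*0 = 0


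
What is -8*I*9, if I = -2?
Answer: 144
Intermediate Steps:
-8*I*9 = -8*(-2)*9 = 16*9 = 144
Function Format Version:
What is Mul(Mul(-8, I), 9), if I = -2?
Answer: 144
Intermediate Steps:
Mul(Mul(-8, I), 9) = Mul(Mul(-8, -2), 9) = Mul(16, 9) = 144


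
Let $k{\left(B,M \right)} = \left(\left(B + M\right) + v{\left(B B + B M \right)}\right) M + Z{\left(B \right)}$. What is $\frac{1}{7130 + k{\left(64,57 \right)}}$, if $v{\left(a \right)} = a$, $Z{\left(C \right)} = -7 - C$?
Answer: $\frac{1}{455364} \approx 2.196 \cdot 10^{-6}$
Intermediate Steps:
$k{\left(B,M \right)} = -7 - B + M \left(B + M + B^{2} + B M\right)$ ($k{\left(B,M \right)} = \left(\left(B + M\right) + \left(B B + B M\right)\right) M - \left(7 + B\right) = \left(\left(B + M\right) + \left(B^{2} + B M\right)\right) M - \left(7 + B\right) = \left(B + M + B^{2} + B M\right) M - \left(7 + B\right) = M \left(B + M + B^{2} + B M\right) - \left(7 + B\right) = -7 - B + M \left(B + M + B^{2} + B M\right)$)
$\frac{1}{7130 + k{\left(64,57 \right)}} = \frac{1}{7130 + \left(-7 + 57^{2} - 64 + 64 \cdot 57 + 64 \cdot 57 \left(64 + 57\right)\right)} = \frac{1}{7130 + \left(-7 + 3249 - 64 + 3648 + 64 \cdot 57 \cdot 121\right)} = \frac{1}{7130 + \left(-7 + 3249 - 64 + 3648 + 441408\right)} = \frac{1}{7130 + 448234} = \frac{1}{455364}$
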